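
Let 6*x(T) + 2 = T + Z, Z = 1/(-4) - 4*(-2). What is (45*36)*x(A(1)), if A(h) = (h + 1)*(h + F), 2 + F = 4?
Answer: 6345/2 ≈ 3172.5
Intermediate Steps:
F = 2 (F = -2 + 4 = 2)
Z = 31/4 (Z = 1*(-1/4) + 8 = -1/4 + 8 = 31/4 ≈ 7.7500)
A(h) = (1 + h)*(2 + h) (A(h) = (h + 1)*(h + 2) = (1 + h)*(2 + h))
x(T) = 23/24 + T/6 (x(T) = -1/3 + (T + 31/4)/6 = -1/3 + (31/4 + T)/6 = -1/3 + (31/24 + T/6) = 23/24 + T/6)
(45*36)*x(A(1)) = (45*36)*(23/24 + (2 + 1**2 + 3*1)/6) = 1620*(23/24 + (2 + 1 + 3)/6) = 1620*(23/24 + (1/6)*6) = 1620*(23/24 + 1) = 1620*(47/24) = 6345/2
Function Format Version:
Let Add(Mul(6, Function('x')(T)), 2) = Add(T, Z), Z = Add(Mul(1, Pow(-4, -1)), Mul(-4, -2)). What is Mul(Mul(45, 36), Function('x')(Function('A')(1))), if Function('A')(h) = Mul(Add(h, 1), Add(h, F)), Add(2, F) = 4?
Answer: Rational(6345, 2) ≈ 3172.5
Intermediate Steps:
F = 2 (F = Add(-2, 4) = 2)
Z = Rational(31, 4) (Z = Add(Mul(1, Rational(-1, 4)), 8) = Add(Rational(-1, 4), 8) = Rational(31, 4) ≈ 7.7500)
Function('A')(h) = Mul(Add(1, h), Add(2, h)) (Function('A')(h) = Mul(Add(h, 1), Add(h, 2)) = Mul(Add(1, h), Add(2, h)))
Function('x')(T) = Add(Rational(23, 24), Mul(Rational(1, 6), T)) (Function('x')(T) = Add(Rational(-1, 3), Mul(Rational(1, 6), Add(T, Rational(31, 4)))) = Add(Rational(-1, 3), Mul(Rational(1, 6), Add(Rational(31, 4), T))) = Add(Rational(-1, 3), Add(Rational(31, 24), Mul(Rational(1, 6), T))) = Add(Rational(23, 24), Mul(Rational(1, 6), T)))
Mul(Mul(45, 36), Function('x')(Function('A')(1))) = Mul(Mul(45, 36), Add(Rational(23, 24), Mul(Rational(1, 6), Add(2, Pow(1, 2), Mul(3, 1))))) = Mul(1620, Add(Rational(23, 24), Mul(Rational(1, 6), Add(2, 1, 3)))) = Mul(1620, Add(Rational(23, 24), Mul(Rational(1, 6), 6))) = Mul(1620, Add(Rational(23, 24), 1)) = Mul(1620, Rational(47, 24)) = Rational(6345, 2)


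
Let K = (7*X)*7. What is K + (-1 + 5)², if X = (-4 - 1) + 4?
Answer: -33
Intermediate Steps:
X = -1 (X = -5 + 4 = -1)
K = -49 (K = (7*(-1))*7 = -7*7 = -49)
K + (-1 + 5)² = -49 + (-1 + 5)² = -49 + 4² = -49 + 16 = -33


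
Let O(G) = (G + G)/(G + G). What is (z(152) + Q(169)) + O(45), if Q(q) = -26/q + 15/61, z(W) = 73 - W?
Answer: -61781/793 ≈ -77.908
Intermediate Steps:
Q(q) = 15/61 - 26/q (Q(q) = -26/q + 15*(1/61) = -26/q + 15/61 = 15/61 - 26/q)
O(G) = 1 (O(G) = (2*G)/((2*G)) = (2*G)*(1/(2*G)) = 1)
(z(152) + Q(169)) + O(45) = ((73 - 1*152) + (15/61 - 26/169)) + 1 = ((73 - 152) + (15/61 - 26*1/169)) + 1 = (-79 + (15/61 - 2/13)) + 1 = (-79 + 73/793) + 1 = -62574/793 + 1 = -61781/793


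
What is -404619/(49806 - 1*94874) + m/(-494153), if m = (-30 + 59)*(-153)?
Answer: 200143659423/22270487404 ≈ 8.9869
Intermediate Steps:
m = -4437 (m = 29*(-153) = -4437)
-404619/(49806 - 1*94874) + m/(-494153) = -404619/(49806 - 1*94874) - 4437/(-494153) = -404619/(49806 - 94874) - 4437*(-1/494153) = -404619/(-45068) + 4437/494153 = -404619*(-1/45068) + 4437/494153 = 404619/45068 + 4437/494153 = 200143659423/22270487404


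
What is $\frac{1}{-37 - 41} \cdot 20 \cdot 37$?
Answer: $- \frac{370}{39} \approx -9.4872$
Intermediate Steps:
$\frac{1}{-37 - 41} \cdot 20 \cdot 37 = \frac{1}{-78} \cdot 20 \cdot 37 = \left(- \frac{1}{78}\right) 20 \cdot 37 = \left(- \frac{10}{39}\right) 37 = - \frac{370}{39}$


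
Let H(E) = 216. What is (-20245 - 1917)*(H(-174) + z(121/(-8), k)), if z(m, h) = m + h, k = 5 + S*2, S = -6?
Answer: -17186631/4 ≈ -4.2967e+6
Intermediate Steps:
k = -7 (k = 5 - 6*2 = 5 - 12 = -7)
z(m, h) = h + m
(-20245 - 1917)*(H(-174) + z(121/(-8), k)) = (-20245 - 1917)*(216 + (-7 + 121/(-8))) = -22162*(216 + (-7 + 121*(-⅛))) = -22162*(216 + (-7 - 121/8)) = -22162*(216 - 177/8) = -22162*1551/8 = -17186631/4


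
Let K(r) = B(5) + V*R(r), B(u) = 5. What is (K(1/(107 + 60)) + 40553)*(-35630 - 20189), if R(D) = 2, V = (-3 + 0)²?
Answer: -2264911744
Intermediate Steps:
V = 9 (V = (-3)² = 9)
K(r) = 23 (K(r) = 5 + 9*2 = 5 + 18 = 23)
(K(1/(107 + 60)) + 40553)*(-35630 - 20189) = (23 + 40553)*(-35630 - 20189) = 40576*(-55819) = -2264911744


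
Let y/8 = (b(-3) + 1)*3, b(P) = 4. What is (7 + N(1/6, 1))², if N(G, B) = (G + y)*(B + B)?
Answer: 550564/9 ≈ 61174.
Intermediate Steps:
y = 120 (y = 8*((4 + 1)*3) = 8*(5*3) = 8*15 = 120)
N(G, B) = 2*B*(120 + G) (N(G, B) = (G + 120)*(B + B) = (120 + G)*(2*B) = 2*B*(120 + G))
(7 + N(1/6, 1))² = (7 + 2*1*(120 + 1/6))² = (7 + 2*1*(120 + ⅙))² = (7 + 2*1*(721/6))² = (7 + 721/3)² = (742/3)² = 550564/9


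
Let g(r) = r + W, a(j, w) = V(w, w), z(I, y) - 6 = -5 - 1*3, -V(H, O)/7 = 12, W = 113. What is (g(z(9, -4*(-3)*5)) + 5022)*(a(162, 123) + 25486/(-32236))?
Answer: -7015040115/16118 ≈ -4.3523e+5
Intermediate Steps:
V(H, O) = -84 (V(H, O) = -7*12 = -84)
z(I, y) = -2 (z(I, y) = 6 + (-5 - 1*3) = 6 + (-5 - 3) = 6 - 8 = -2)
a(j, w) = -84
g(r) = 113 + r (g(r) = r + 113 = 113 + r)
(g(z(9, -4*(-3)*5)) + 5022)*(a(162, 123) + 25486/(-32236)) = ((113 - 2) + 5022)*(-84 + 25486/(-32236)) = (111 + 5022)*(-84 + 25486*(-1/32236)) = 5133*(-84 - 12743/16118) = 5133*(-1366655/16118) = -7015040115/16118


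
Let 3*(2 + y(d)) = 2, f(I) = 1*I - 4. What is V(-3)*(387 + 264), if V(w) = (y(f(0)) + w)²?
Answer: 36673/3 ≈ 12224.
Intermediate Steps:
f(I) = -4 + I (f(I) = I - 4 = -4 + I)
y(d) = -4/3 (y(d) = -2 + (⅓)*2 = -2 + ⅔ = -4/3)
V(w) = (-4/3 + w)²
V(-3)*(387 + 264) = ((-4 + 3*(-3))²/9)*(387 + 264) = ((-4 - 9)²/9)*651 = ((⅑)*(-13)²)*651 = ((⅑)*169)*651 = (169/9)*651 = 36673/3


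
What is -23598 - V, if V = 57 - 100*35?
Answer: -20155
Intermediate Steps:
V = -3443 (V = 57 - 3500 = -3443)
-23598 - V = -23598 - 1*(-3443) = -23598 + 3443 = -20155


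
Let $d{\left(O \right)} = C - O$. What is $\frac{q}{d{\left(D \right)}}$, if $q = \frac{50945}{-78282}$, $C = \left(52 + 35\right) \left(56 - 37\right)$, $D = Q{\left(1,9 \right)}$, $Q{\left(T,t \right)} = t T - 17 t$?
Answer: $- \frac{50945}{140672754} \approx -0.00036215$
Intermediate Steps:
$Q{\left(T,t \right)} = - 17 t + T t$ ($Q{\left(T,t \right)} = T t - 17 t = - 17 t + T t$)
$D = -144$ ($D = 9 \left(-17 + 1\right) = 9 \left(-16\right) = -144$)
$C = 1653$ ($C = 87 \cdot 19 = 1653$)
$d{\left(O \right)} = 1653 - O$
$q = - \frac{50945}{78282}$ ($q = 50945 \left(- \frac{1}{78282}\right) = - \frac{50945}{78282} \approx -0.65079$)
$\frac{q}{d{\left(D \right)}} = - \frac{50945}{78282 \left(1653 - -144\right)} = - \frac{50945}{78282 \left(1653 + 144\right)} = - \frac{50945}{78282 \cdot 1797} = \left(- \frac{50945}{78282}\right) \frac{1}{1797} = - \frac{50945}{140672754}$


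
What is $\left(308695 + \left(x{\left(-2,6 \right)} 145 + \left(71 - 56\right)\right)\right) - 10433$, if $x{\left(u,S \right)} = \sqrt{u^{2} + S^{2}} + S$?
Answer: $299147 + 290 \sqrt{10} \approx 3.0006 \cdot 10^{5}$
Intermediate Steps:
$x{\left(u,S \right)} = S + \sqrt{S^{2} + u^{2}}$ ($x{\left(u,S \right)} = \sqrt{S^{2} + u^{2}} + S = S + \sqrt{S^{2} + u^{2}}$)
$\left(308695 + \left(x{\left(-2,6 \right)} 145 + \left(71 - 56\right)\right)\right) - 10433 = \left(308695 + \left(\left(6 + \sqrt{6^{2} + \left(-2\right)^{2}}\right) 145 + \left(71 - 56\right)\right)\right) - 10433 = \left(308695 + \left(\left(6 + \sqrt{36 + 4}\right) 145 + 15\right)\right) - 10433 = \left(308695 + \left(\left(6 + \sqrt{40}\right) 145 + 15\right)\right) - 10433 = \left(308695 + \left(\left(6 + 2 \sqrt{10}\right) 145 + 15\right)\right) - 10433 = \left(308695 + \left(\left(870 + 290 \sqrt{10}\right) + 15\right)\right) - 10433 = \left(308695 + \left(885 + 290 \sqrt{10}\right)\right) - 10433 = \left(309580 + 290 \sqrt{10}\right) - 10433 = 299147 + 290 \sqrt{10}$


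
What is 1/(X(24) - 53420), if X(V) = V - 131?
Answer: -1/53527 ≈ -1.8682e-5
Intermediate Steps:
X(V) = -131 + V
1/(X(24) - 53420) = 1/((-131 + 24) - 53420) = 1/(-107 - 53420) = 1/(-53527) = -1/53527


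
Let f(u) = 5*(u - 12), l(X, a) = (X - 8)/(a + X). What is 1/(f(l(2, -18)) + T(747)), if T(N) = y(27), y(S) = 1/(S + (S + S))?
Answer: -648/37657 ≈ -0.017208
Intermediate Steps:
l(X, a) = (-8 + X)/(X + a)
y(S) = 1/(3*S) (y(S) = 1/(S + 2*S) = 1/(3*S))
f(u) = -60 + 5*u (f(u) = 5*(-12 + u) = -60 + 5*u)
T(N) = 1/81 (T(N) = (⅓)/27 = (⅓)*(1/27) = 1/81)
1/(f(l(2, -18)) + T(747)) = 1/((-60 + 5*((-8 + 2)/(2 - 18))) + 1/81) = 1/((-60 + 5*(-6/(-16))) + 1/81) = 1/((-60 + 5*(-1/16*(-6))) + 1/81) = 1/((-60 + 5*(3/8)) + 1/81) = 1/((-60 + 15/8) + 1/81) = 1/(-465/8 + 1/81) = 1/(-37657/648) = -648/37657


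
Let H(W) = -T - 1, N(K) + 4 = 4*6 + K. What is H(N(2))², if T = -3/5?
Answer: 4/25 ≈ 0.16000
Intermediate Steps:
N(K) = 20 + K (N(K) = -4 + (4*6 + K) = -4 + (24 + K) = 20 + K)
T = -⅗ (T = -3*⅕ = -⅗ ≈ -0.60000)
H(W) = -⅖ (H(W) = -1*(-⅗) - 1 = ⅗ - 1 = -⅖)
H(N(2))² = (-⅖)² = 4/25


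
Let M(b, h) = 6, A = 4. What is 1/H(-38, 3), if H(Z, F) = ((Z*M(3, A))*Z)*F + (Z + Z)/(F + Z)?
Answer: 35/909796 ≈ 3.8470e-5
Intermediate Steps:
H(Z, F) = 2*Z/(F + Z) + 6*F*Z**2 (H(Z, F) = ((Z*6)*Z)*F + (Z + Z)/(F + Z) = ((6*Z)*Z)*F + (2*Z)/(F + Z) = (6*Z**2)*F + 2*Z/(F + Z) = 6*F*Z**2 + 2*Z/(F + Z) = 2*Z/(F + Z) + 6*F*Z**2)
1/H(-38, 3) = 1/(2*(-38)*(1 + 3*3*(-38)**2 + 3*(-38)*3**2)/(3 - 38)) = 1/(2*(-38)*(1 + 3*3*1444 + 3*(-38)*9)/(-35)) = 1/(2*(-38)*(-1/35)*(1 + 12996 - 1026)) = 1/(2*(-38)*(-1/35)*11971) = 1/(909796/35) = 35/909796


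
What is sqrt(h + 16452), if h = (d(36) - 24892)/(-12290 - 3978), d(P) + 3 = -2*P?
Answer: sqrt(22216286549)/1162 ≈ 128.27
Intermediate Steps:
d(P) = -3 - 2*P
h = 24967/16268 (h = ((-3 - 2*36) - 24892)/(-12290 - 3978) = ((-3 - 72) - 24892)/(-16268) = (-75 - 24892)*(-1/16268) = -24967*(-1/16268) = 24967/16268 ≈ 1.5347)
sqrt(h + 16452) = sqrt(24967/16268 + 16452) = sqrt(267666103/16268) = sqrt(22216286549)/1162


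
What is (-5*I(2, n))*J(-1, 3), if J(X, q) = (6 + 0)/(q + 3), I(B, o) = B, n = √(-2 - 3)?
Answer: -10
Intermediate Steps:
n = I*√5 (n = √(-5) = I*√5 ≈ 2.2361*I)
J(X, q) = 6/(3 + q)
(-5*I(2, n))*J(-1, 3) = (-5*2)*(6/(3 + 3)) = -60/6 = -10*1 = -10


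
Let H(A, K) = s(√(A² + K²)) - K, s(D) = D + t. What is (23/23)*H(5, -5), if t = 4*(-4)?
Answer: -11 + 5*√2 ≈ -3.9289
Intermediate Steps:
t = -16
s(D) = -16 + D (s(D) = D - 16 = -16 + D)
H(A, K) = -16 + √(A² + K²) - K (H(A, K) = (-16 + √(A² + K²)) - K = -16 + √(A² + K²) - K)
(23/23)*H(5, -5) = (23/23)*(-16 + √(5² + (-5)²) - 1*(-5)) = (23*(1/23))*(-16 + √(25 + 25) + 5) = 1*(-16 + √50 + 5) = 1*(-16 + 5*√2 + 5) = 1*(-11 + 5*√2) = -11 + 5*√2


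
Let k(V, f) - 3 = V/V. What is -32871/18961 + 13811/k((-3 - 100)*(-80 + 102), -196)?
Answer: 261738887/75844 ≈ 3451.0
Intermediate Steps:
k(V, f) = 4 (k(V, f) = 3 + V/V = 3 + 1 = 4)
-32871/18961 + 13811/k((-3 - 100)*(-80 + 102), -196) = -32871/18961 + 13811/4 = 261738887/75844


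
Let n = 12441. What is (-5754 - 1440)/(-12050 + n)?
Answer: -7194/391 ≈ -18.399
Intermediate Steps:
(-5754 - 1440)/(-12050 + n) = (-5754 - 1440)/(-12050 + 12441) = -7194/391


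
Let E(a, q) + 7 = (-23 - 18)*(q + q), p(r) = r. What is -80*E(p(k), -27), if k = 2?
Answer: -176560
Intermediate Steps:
E(a, q) = -7 - 82*q (E(a, q) = -7 + (-23 - 18)*(q + q) = -7 - 82*q)
-80*E(p(k), -27) = -80*(-7 - 82*(-27)) = -80*(-7 + 2214) = -80*2207 = -176560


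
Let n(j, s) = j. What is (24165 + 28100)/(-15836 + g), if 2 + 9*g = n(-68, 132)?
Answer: -470385/142594 ≈ -3.2988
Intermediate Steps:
g = -70/9 (g = -2/9 + (⅑)*(-68) = -2/9 - 68/9 = -70/9 ≈ -7.7778)
(24165 + 28100)/(-15836 + g) = (24165 + 28100)/(-15836 - 70/9) = 52265/(-142594/9) = 52265*(-9/142594) = -470385/142594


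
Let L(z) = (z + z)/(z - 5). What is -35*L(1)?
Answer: 35/2 ≈ 17.500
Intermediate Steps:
L(z) = 2*z/(-5 + z) (L(z) = (2*z)/(-5 + z) = 2*z/(-5 + z))
-35*L(1) = -70/(-5 + 1) = -70/(-4) = -70*(-1)/4 = -35*(-½) = 35/2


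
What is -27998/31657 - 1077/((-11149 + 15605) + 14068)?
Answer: -552729541/586414268 ≈ -0.94256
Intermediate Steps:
-27998/31657 - 1077/((-11149 + 15605) + 14068) = -27998*1/31657 - 1077/(4456 + 14068) = -27998/31657 - 1077/18524 = -552729541/586414268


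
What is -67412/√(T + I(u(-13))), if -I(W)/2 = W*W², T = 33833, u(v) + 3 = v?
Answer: -67412/205 ≈ -328.84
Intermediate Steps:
u(v) = -3 + v
I(W) = -2*W³ (I(W) = -2*W*W² = -2*W³)
-67412/√(T + I(u(-13))) = -67412/√(33833 - 2*(-3 - 13)³) = -67412/√(33833 - 2*(-16)³) = -67412/√(33833 - 2*(-4096)) = -67412/√(33833 + 8192) = -67412/(√42025) = -67412/205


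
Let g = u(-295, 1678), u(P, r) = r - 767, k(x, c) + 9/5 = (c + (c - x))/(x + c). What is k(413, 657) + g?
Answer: 194749/214 ≈ 910.04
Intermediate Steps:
k(x, c) = -9/5 + (-x + 2*c)/(c + x) (k(x, c) = -9/5 + (c + (c - x))/(x + c) = -9/5 + (-x + 2*c)/(c + x))
u(P, r) = -767 + r
g = 911 (g = -767 + 1678 = 911)
k(413, 657) + g = (657 - 14*413)/(5*(657 + 413)) + 911 = (1/5)*(657 - 5782)/1070 + 911 = (1/5)*(1/1070)*(-5125) + 911 = -205/214 + 911 = 194749/214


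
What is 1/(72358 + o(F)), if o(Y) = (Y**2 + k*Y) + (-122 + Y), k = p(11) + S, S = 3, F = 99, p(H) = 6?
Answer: 1/83027 ≈ 1.2044e-5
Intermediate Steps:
k = 9 (k = 6 + 3 = 9)
o(Y) = -122 + Y**2 + 10*Y (o(Y) = (Y**2 + 9*Y) + (-122 + Y) = -122 + Y**2 + 10*Y)
1/(72358 + o(F)) = 1/(72358 + (-122 + 99**2 + 10*99)) = 1/(72358 + (-122 + 9801 + 990)) = 1/(72358 + 10669) = 1/83027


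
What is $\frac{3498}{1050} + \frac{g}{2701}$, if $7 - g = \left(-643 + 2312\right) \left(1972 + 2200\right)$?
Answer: $- \frac{1216960992}{472675} \approx -2574.6$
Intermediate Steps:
$g = -6963061$ ($g = 7 - \left(-643 + 2312\right) \left(1972 + 2200\right) = 7 - 1669 \cdot 4172 = 7 - 6963068 = -6963061$)
$\frac{3498}{1050} + \frac{g}{2701} = \frac{3498}{1050} - \frac{6963061}{2701} = 3498 \cdot \frac{1}{1050} - \frac{6963061}{2701} = \frac{583}{175} - \frac{6963061}{2701} = - \frac{1216960992}{472675}$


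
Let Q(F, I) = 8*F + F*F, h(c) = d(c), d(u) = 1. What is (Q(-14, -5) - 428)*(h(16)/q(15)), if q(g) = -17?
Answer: 344/17 ≈ 20.235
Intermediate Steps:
h(c) = 1
Q(F, I) = F² + 8*F (Q(F, I) = 8*F + F² = F² + 8*F)
(Q(-14, -5) - 428)*(h(16)/q(15)) = (-14*(8 - 14) - 428)*(1/(-17)) = (-14*(-6) - 428)*(1*(-1/17)) = (84 - 428)*(-1/17) = -344*(-1/17) = 344/17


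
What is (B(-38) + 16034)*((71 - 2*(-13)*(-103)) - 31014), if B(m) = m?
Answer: -537801516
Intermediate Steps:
(B(-38) + 16034)*((71 - 2*(-13)*(-103)) - 31014) = (-38 + 16034)*((71 - 2*(-13)*(-103)) - 31014) = 15996*((71 + 26*(-103)) - 31014) = 15996*((71 - 2678) - 31014) = 15996*(-2607 - 31014) = 15996*(-33621) = -537801516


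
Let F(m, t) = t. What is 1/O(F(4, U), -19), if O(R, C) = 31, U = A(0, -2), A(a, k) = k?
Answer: 1/31 ≈ 0.032258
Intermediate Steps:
U = -2
1/O(F(4, U), -19) = 1/31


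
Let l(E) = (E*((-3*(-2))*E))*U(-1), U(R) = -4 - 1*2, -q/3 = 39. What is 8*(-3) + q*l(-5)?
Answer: 105276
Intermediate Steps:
q = -117 (q = -3*39 = -117)
U(R) = -6 (U(R) = -4 - 2 = -6)
l(E) = -36*E² (l(E) = (E*((-3*(-2))*E))*(-6) = (E*(6*E))*(-6) = (6*E²)*(-6) = -36*E²)
8*(-3) + q*l(-5) = 8*(-3) - (-4212)*(-5)² = -24 - (-4212)*25 = -24 - 117*(-900) = -24 + 105300 = 105276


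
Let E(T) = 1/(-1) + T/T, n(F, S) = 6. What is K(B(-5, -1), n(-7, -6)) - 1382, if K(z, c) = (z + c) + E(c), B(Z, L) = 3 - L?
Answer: -1372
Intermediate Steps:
E(T) = 0 (E(T) = 1*(-1) + 1 = -1 + 1 = 0)
K(z, c) = c + z (K(z, c) = (z + c) + 0 = (c + z) + 0 = c + z)
K(B(-5, -1), n(-7, -6)) - 1382 = (6 + (3 - 1*(-1))) - 1382 = (6 + (3 + 1)) - 1382 = (6 + 4) - 1382 = 10 - 1382 = -1372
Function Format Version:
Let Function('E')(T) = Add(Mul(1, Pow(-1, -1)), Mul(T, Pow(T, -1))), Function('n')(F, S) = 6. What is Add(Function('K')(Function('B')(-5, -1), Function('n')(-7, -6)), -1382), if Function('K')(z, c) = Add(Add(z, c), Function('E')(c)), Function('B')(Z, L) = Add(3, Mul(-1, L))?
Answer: -1372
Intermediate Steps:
Function('E')(T) = 0 (Function('E')(T) = Add(Mul(1, -1), 1) = Add(-1, 1) = 0)
Function('K')(z, c) = Add(c, z) (Function('K')(z, c) = Add(Add(z, c), 0) = Add(Add(c, z), 0) = Add(c, z))
Add(Function('K')(Function('B')(-5, -1), Function('n')(-7, -6)), -1382) = Add(Add(6, Add(3, Mul(-1, -1))), -1382) = Add(Add(6, Add(3, 1)), -1382) = Add(Add(6, 4), -1382) = Add(10, -1382) = -1372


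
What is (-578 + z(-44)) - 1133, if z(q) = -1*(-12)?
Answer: -1699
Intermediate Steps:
z(q) = 12
(-578 + z(-44)) - 1133 = (-578 + 12) - 1133 = -566 - 1133 = -1699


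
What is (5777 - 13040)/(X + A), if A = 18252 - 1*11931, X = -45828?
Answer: 2421/13169 ≈ 0.18384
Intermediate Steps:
A = 6321 (A = 18252 - 11931 = 6321)
(5777 - 13040)/(X + A) = (5777 - 13040)/(-45828 + 6321) = -7263/(-39507) = -7263*(-1/39507) = 2421/13169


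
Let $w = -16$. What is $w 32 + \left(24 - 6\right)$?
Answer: $-494$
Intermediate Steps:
$w 32 + \left(24 - 6\right) = \left(-16\right) 32 + \left(24 - 6\right) = -512 + 18 = -494$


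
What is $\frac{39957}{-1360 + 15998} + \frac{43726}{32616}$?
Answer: $\frac{485824675}{119358252} \approx 4.0703$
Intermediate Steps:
$\frac{39957}{-1360 + 15998} + \frac{43726}{32616} = \frac{39957}{14638} + 43726 \cdot \frac{1}{32616} = 39957 \cdot \frac{1}{14638} + \frac{21863}{16308} = \frac{39957}{14638} + \frac{21863}{16308} = \frac{485824675}{119358252}$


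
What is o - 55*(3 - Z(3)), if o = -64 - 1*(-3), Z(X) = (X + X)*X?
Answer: 764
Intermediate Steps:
Z(X) = 2*X² (Z(X) = (2*X)*X = 2*X²)
o = -61 (o = -64 + 3 = -61)
o - 55*(3 - Z(3)) = -61 - 55*(3 - 2*3²) = -61 - 55*(3 - 2*9) = -61 - 55*(3 - 1*18) = -61 - 55*(3 - 18) = -61 - 55*(-15) = -61 + 825 = 764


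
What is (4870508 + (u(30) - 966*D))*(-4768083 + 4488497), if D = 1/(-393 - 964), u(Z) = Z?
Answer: -80342331741424/59 ≈ -1.3617e+12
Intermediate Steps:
D = -1/1357 (D = 1/(-1357) = -1/1357 ≈ -0.00073692)
(4870508 + (u(30) - 966*D))*(-4768083 + 4488497) = (4870508 + (30 - 966*(-1/1357)))*(-4768083 + 4488497) = (4870508 + (30 + 42/59))*(-279586) = (4870508 + 1812/59)*(-279586) = (287361784/59)*(-279586) = -80342331741424/59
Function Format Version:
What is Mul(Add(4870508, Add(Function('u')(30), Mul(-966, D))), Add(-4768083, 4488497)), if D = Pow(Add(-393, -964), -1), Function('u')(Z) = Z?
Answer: Rational(-80342331741424, 59) ≈ -1.3617e+12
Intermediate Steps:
D = Rational(-1, 1357) (D = Pow(-1357, -1) = Rational(-1, 1357) ≈ -0.00073692)
Mul(Add(4870508, Add(Function('u')(30), Mul(-966, D))), Add(-4768083, 4488497)) = Mul(Add(4870508, Add(30, Mul(-966, Rational(-1, 1357)))), Add(-4768083, 4488497)) = Mul(Add(4870508, Add(30, Rational(42, 59))), -279586) = Mul(Add(4870508, Rational(1812, 59)), -279586) = Mul(Rational(287361784, 59), -279586) = Rational(-80342331741424, 59)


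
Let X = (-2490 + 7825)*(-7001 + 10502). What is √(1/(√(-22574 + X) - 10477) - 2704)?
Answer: √(-28329809 + 2704*√18655261)/√(10477 - √18655261) ≈ 52.0*I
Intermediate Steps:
X = 18677835 (X = 5335*3501 = 18677835)
√(1/(√(-22574 + X) - 10477) - 2704) = √(1/(√(-22574 + 18677835) - 10477) - 2704) = √(1/(√18655261 - 10477) - 2704) = √(1/(-10477 + √18655261) - 2704) = √(-2704 + 1/(-10477 + √18655261))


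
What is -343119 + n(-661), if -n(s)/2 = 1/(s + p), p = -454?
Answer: -382577683/1115 ≈ -3.4312e+5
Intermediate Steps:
n(s) = -2/(-454 + s) (n(s) = -2/(s - 454) = -2/(-454 + s))
-343119 + n(-661) = -343119 - 2/(-454 - 661) = -343119 - 2/(-1115) = -343119 - 2*(-1/1115) = -343119 + 2/1115 = -382577683/1115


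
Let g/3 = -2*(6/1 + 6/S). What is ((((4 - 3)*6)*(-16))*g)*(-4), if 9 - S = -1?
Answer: -76032/5 ≈ -15206.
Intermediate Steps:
S = 10 (S = 9 - 1*(-1) = 9 + 1 = 10)
g = -198/5 (g = 3*(-2*(6/1 + 6/10)) = 3*(-2*(6*1 + 6*(⅒))) = 3*(-2*(6 + ⅗)) = 3*(-2*33/5) = 3*(-66/5) = -198/5 ≈ -39.600)
((((4 - 3)*6)*(-16))*g)*(-4) = ((((4 - 3)*6)*(-16))*(-198/5))*(-4) = (((1*6)*(-16))*(-198/5))*(-4) = ((6*(-16))*(-198/5))*(-4) = -96*(-198/5)*(-4) = (19008/5)*(-4) = -76032/5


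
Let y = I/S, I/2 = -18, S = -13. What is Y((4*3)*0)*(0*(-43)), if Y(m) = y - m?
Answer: 0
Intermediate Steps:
I = -36 (I = 2*(-18) = -36)
y = 36/13 (y = -36/(-13) = -36*(-1/13) = 36/13 ≈ 2.7692)
Y(m) = 36/13 - m
Y((4*3)*0)*(0*(-43)) = (36/13 - 4*3*0)*(0*(-43)) = (36/13 - 12*0)*0 = (36/13 - 1*0)*0 = (36/13 + 0)*0 = (36/13)*0 = 0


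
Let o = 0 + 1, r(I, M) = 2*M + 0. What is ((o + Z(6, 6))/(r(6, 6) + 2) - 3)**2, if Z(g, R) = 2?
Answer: 1521/196 ≈ 7.7602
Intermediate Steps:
r(I, M) = 2*M
o = 1
((o + Z(6, 6))/(r(6, 6) + 2) - 3)**2 = ((1 + 2)/(2*6 + 2) - 3)**2 = (3/(12 + 2) - 3)**2 = (3/14 - 3)**2 = (-39/14)**2 = 1521/196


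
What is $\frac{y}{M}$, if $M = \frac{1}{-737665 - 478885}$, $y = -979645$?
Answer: $1191787124750$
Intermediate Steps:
$M = - \frac{1}{1216550}$ ($M = \frac{1}{-1216550} = - \frac{1}{1216550} \approx -8.22 \cdot 10^{-7}$)
$\frac{y}{M} = - \frac{979645}{- \frac{1}{1216550}} = \left(-979645\right) \left(-1216550\right) = 1191787124750$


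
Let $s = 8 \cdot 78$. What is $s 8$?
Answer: $4992$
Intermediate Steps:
$s = 624$
$s 8 = 624 \cdot 8 = 4992$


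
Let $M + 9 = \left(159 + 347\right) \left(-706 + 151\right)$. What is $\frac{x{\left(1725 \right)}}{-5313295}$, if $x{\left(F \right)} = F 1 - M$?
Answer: $- \frac{282564}{5313295} \approx -0.053181$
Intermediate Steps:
$M = -280839$ ($M = -9 + \left(159 + 347\right) \left(-706 + 151\right) = -9 + 506 \left(-555\right) = -9 - 280830 = -280839$)
$x{\left(F \right)} = 280839 + F$ ($x{\left(F \right)} = F 1 - -280839 = F + 280839 = 280839 + F$)
$\frac{x{\left(1725 \right)}}{-5313295} = \frac{280839 + 1725}{-5313295} = 282564 \left(- \frac{1}{5313295}\right) = - \frac{282564}{5313295}$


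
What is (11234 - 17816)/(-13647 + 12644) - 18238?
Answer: -18286132/1003 ≈ -18231.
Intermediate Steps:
(11234 - 17816)/(-13647 + 12644) - 18238 = -6582/(-1003) - 18238 = -6582*(-1/1003) - 18238 = 6582/1003 - 18238 = -18286132/1003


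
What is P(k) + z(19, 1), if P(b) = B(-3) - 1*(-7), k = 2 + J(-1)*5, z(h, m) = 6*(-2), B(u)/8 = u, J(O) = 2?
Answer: -29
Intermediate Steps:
B(u) = 8*u
z(h, m) = -12
k = 12 (k = 2 + 2*5 = 2 + 10 = 12)
P(b) = -17 (P(b) = 8*(-3) - 1*(-7) = -24 + 7 = -17)
P(k) + z(19, 1) = -17 - 12 = -29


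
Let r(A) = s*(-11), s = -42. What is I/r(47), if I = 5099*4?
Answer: 10198/231 ≈ 44.147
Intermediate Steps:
r(A) = 462 (r(A) = -42*(-11) = 462)
I = 20396
I/r(47) = 20396/462 = 20396*(1/462) = 10198/231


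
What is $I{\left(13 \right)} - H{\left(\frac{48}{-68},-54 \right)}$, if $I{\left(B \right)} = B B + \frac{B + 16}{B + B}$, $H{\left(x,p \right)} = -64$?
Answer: $\frac{6087}{26} \approx 234.12$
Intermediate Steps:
$I{\left(B \right)} = B^{2} + \frac{16 + B}{2 B}$
$I{\left(13 \right)} - H{\left(\frac{48}{-68},-54 \right)} = \frac{8 + 13^{3} + \frac{1}{2} \cdot 13}{13} - -64 = \frac{8 + 2197 + \frac{13}{2}}{13} + 64 = \frac{1}{13} \cdot \frac{4423}{2} + 64 = \frac{4423}{26} + 64 = \frac{6087}{26}$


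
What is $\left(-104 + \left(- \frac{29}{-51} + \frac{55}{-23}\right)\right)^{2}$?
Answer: $\frac{15408256900}{1375929} \approx 11198.0$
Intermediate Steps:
$\left(-104 + \left(- \frac{29}{-51} + \frac{55}{-23}\right)\right)^{2} = \left(-104 + \left(\left(-29\right) \left(- \frac{1}{51}\right) + 55 \left(- \frac{1}{23}\right)\right)\right)^{2} = \left(-104 + \left(\frac{29}{51} - \frac{55}{23}\right)\right)^{2} = \left(-104 - \frac{2138}{1173}\right)^{2} = \left(- \frac{124130}{1173}\right)^{2} = \frac{15408256900}{1375929}$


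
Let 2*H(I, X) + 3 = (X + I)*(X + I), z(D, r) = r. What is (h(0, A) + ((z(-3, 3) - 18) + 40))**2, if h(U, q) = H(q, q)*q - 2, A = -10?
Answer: 3849444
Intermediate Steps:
H(I, X) = -3/2 + (I + X)**2/2 (H(I, X) = -3/2 + ((X + I)*(X + I))/2 = -3/2 + ((I + X)*(I + X))/2 = -3/2 + (I + X)**2/2)
h(U, q) = -2 + q*(-3/2 + 2*q**2) (h(U, q) = (-3/2 + (q + q)**2/2)*q - 2 = (-3/2 + (2*q)**2/2)*q - 2 = (-3/2 + (4*q**2)/2)*q - 2 = (-3/2 + 2*q**2)*q - 2 = q*(-3/2 + 2*q**2) - 2 = -2 + q*(-3/2 + 2*q**2))
(h(0, A) + ((z(-3, 3) - 18) + 40))**2 = ((-2 + (1/2)*(-10)*(-3 + 4*(-10)**2)) + ((3 - 18) + 40))**2 = ((-2 + (1/2)*(-10)*(-3 + 4*100)) + (-15 + 40))**2 = ((-2 + (1/2)*(-10)*(-3 + 400)) + 25)**2 = ((-2 + (1/2)*(-10)*397) + 25)**2 = ((-2 - 1985) + 25)**2 = (-1987 + 25)**2 = (-1962)**2 = 3849444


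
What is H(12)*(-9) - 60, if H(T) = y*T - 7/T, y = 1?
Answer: -651/4 ≈ -162.75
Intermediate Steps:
H(T) = T - 7/T (H(T) = 1*T - 7/T = T - 7/T)
H(12)*(-9) - 60 = (12 - 7/12)*(-9) - 60 = (137/12)*(-9) - 60 = -411/4 - 60 = -651/4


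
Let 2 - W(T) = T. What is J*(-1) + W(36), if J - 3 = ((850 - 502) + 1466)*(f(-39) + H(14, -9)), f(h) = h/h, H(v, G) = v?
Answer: -27247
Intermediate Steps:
f(h) = 1
W(T) = 2 - T
J = 27213 (J = 3 + ((850 - 502) + 1466)*(1 + 14) = 3 + (348 + 1466)*15 = 3 + 1814*15 = 3 + 27210 = 27213)
J*(-1) + W(36) = 27213*(-1) + (2 - 1*36) = -27213 + (2 - 36) = -27213 - 34 = -27247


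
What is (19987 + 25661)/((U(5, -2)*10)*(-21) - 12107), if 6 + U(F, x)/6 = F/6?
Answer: -45648/5597 ≈ -8.1558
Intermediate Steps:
U(F, x) = -36 + F (U(F, x) = -36 + 6*(F/6) = -36 + F)
(19987 + 25661)/((U(5, -2)*10)*(-21) - 12107) = (19987 + 25661)/(((-36 + 5)*10)*(-21) - 12107) = 45648/(-31*10*(-21) - 12107) = 45648/(-310*(-21) - 12107) = 45648/(6510 - 12107) = 45648/(-5597) = 45648*(-1/5597) = -45648/5597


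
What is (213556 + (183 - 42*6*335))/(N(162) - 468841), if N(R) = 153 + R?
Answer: -129319/468526 ≈ -0.27601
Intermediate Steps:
(213556 + (183 - 42*6*335))/(N(162) - 468841) = (213556 + (183 - 42*6*335))/((153 + 162) - 468841) = (213556 + (183 - 252*335))/(315 - 468841) = (213556 + (183 - 84420))/(-468526) = (213556 - 84237)*(-1/468526) = 129319*(-1/468526) = -129319/468526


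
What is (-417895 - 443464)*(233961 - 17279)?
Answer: -186640990838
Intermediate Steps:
(-417895 - 443464)*(233961 - 17279) = -861359*216682 = -186640990838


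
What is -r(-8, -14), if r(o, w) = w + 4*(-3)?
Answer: 26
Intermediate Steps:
r(o, w) = -12 + w (r(o, w) = w - 12 = -12 + w)
-r(-8, -14) = -(-12 - 14) = -1*(-26) = 26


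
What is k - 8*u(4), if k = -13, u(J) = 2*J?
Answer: -77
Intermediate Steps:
k - 8*u(4) = -13 - 16*4 = -13 - 8*8 = -13 - 64 = -77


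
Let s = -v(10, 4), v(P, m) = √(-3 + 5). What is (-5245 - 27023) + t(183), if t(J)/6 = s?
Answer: -32268 - 6*√2 ≈ -32277.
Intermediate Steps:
v(P, m) = √2
s = -√2 ≈ -1.4142
t(J) = -6*√2 (t(J) = 6*(-√2) = -6*√2)
(-5245 - 27023) + t(183) = (-5245 - 27023) - 6*√2 = -32268 - 6*√2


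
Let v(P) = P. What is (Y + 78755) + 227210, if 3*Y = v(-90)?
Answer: 305935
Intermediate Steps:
Y = -30 (Y = (⅓)*(-90) = -30)
(Y + 78755) + 227210 = (-30 + 78755) + 227210 = 78725 + 227210 = 305935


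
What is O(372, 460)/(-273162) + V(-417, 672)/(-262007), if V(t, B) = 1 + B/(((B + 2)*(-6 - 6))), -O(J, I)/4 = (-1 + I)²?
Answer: 12401562739143/4019868336193 ≈ 3.0851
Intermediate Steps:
O(J, I) = -4*(-1 + I)²
V(t, B) = 1 + B/(-24 - 12*B) (V(t, B) = 1 + B/(((2 + B)*(-12))) = 1 + B/(-24 - 12*B))
O(372, 460)/(-273162) + V(-417, 672)/(-262007) = -4*(-1 + 460)²/(-273162) + ((24 + 11*672)/(12*(2 + 672)))/(-262007) = -4*459²*(-1/273162) + ((1/12)*(24 + 7392)/674)*(-1/262007) = -4*210681*(-1/273162) + ((1/12)*(1/674)*7416)*(-1/262007) = -842724*(-1/273162) + (309/337)*(-1/262007) = 140454/45527 - 309/88296359 = 12401562739143/4019868336193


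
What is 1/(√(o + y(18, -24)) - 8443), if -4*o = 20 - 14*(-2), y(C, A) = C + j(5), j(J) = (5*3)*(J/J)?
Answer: -8443/71284228 - √21/71284228 ≈ -0.00011851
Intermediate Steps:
j(J) = 15 (j(J) = 15*1 = 15)
y(C, A) = 15 + C (y(C, A) = C + 15 = 15 + C)
o = -12 (o = -(20 - 14*(-2))/4 = -(20 + 28)/4 = -¼*48 = -12)
1/(√(o + y(18, -24)) - 8443) = 1/(√(-12 + (15 + 18)) - 8443) = 1/(√(-12 + 33) - 8443) = 1/(√21 - 8443) = 1/(-8443 + √21)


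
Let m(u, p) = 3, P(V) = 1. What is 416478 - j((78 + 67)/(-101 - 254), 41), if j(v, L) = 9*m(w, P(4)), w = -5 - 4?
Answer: 416451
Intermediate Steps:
w = -9
j(v, L) = 27 (j(v, L) = 9*3 = 27)
416478 - j((78 + 67)/(-101 - 254), 41) = 416478 - 1*27 = 416478 - 27 = 416451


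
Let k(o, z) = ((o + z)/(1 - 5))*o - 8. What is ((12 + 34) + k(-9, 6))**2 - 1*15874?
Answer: -238359/16 ≈ -14897.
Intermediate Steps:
k(o, z) = -8 + o*(-o/4 - z/4) (k(o, z) = ((o + z)/(-4))*o - 8 = ((o + z)*(-1/4))*o - 8 = (-o/4 - z/4)*o - 8 = o*(-o/4 - z/4) - 8 = -8 + o*(-o/4 - z/4))
((12 + 34) + k(-9, 6))**2 - 1*15874 = ((12 + 34) + (-8 - 1/4*(-9)**2 - 1/4*(-9)*6))**2 - 1*15874 = (46 + (-8 - 1/4*81 + 27/2))**2 - 15874 = (46 + (-8 - 81/4 + 27/2))**2 - 15874 = (46 - 59/4)**2 - 15874 = (125/4)**2 - 15874 = 15625/16 - 15874 = -238359/16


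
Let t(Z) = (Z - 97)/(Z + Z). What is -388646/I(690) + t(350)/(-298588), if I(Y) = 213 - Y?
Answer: 81231522172919/99698533200 ≈ 814.77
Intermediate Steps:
t(Z) = (-97 + Z)/(2*Z) (t(Z) = (-97 + Z)/((2*Z)) = (-97 + Z)*(1/(2*Z)) = (-97 + Z)/(2*Z))
-388646/I(690) + t(350)/(-298588) = -388646/(213 - 1*690) + ((½)*(-97 + 350)/350)/(-298588) = -388646/(213 - 690) + ((½)*(1/350)*253)*(-1/298588) = -388646/(-477) + (253/700)*(-1/298588) = -388646*(-1/477) - 253/209011600 = 388646/477 - 253/209011600 = 81231522172919/99698533200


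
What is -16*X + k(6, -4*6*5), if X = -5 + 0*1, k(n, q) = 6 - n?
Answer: 80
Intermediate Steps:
X = -5 (X = -5 + 0 = -5)
-16*X + k(6, -4*6*5) = -16*(-5) + (6 - 1*6) = 80 + (6 - 6) = 80 + 0 = 80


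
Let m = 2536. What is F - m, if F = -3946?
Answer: -6482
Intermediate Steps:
F - m = -3946 - 1*2536 = -3946 - 2536 = -6482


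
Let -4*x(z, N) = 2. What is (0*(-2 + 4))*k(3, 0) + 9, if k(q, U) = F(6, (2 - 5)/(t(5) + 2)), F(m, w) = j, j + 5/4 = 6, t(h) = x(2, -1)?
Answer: 9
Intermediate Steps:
x(z, N) = -1/2 (x(z, N) = -1/4*2 = -1/2)
t(h) = -1/2
j = 19/4 (j = -5/4 + 6 = 19/4 ≈ 4.7500)
F(m, w) = 19/4
k(q, U) = 19/4
(0*(-2 + 4))*k(3, 0) + 9 = (0*(-2 + 4))*(19/4) + 9 = (0*2)*(19/4) + 9 = 0*(19/4) + 9 = 0 + 9 = 9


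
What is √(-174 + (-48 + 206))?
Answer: 4*I ≈ 4.0*I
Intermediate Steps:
√(-174 + (-48 + 206)) = √(-174 + 158) = √(-16) = 4*I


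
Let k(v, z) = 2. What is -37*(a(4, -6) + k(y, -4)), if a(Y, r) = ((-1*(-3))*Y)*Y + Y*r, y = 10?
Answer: -962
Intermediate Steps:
a(Y, r) = 3*Y² + Y*r (a(Y, r) = (3*Y)*Y + Y*r = 3*Y² + Y*r)
-37*(a(4, -6) + k(y, -4)) = -37*(4*(-6 + 3*4) + 2) = -37*(4*(-6 + 12) + 2) = -37*(4*6 + 2) = -37*(24 + 2) = -37*26 = -962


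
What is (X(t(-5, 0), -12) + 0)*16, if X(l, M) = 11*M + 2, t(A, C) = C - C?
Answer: -2080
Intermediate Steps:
t(A, C) = 0
X(l, M) = 2 + 11*M
(X(t(-5, 0), -12) + 0)*16 = ((2 + 11*(-12)) + 0)*16 = ((2 - 132) + 0)*16 = (-130 + 0)*16 = -130*16 = -2080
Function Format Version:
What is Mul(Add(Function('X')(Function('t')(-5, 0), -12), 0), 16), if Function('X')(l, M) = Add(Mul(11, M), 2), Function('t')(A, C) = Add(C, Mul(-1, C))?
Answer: -2080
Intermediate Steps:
Function('t')(A, C) = 0
Function('X')(l, M) = Add(2, Mul(11, M))
Mul(Add(Function('X')(Function('t')(-5, 0), -12), 0), 16) = Mul(Add(Add(2, Mul(11, -12)), 0), 16) = Mul(Add(Add(2, -132), 0), 16) = Mul(Add(-130, 0), 16) = Mul(-130, 16) = -2080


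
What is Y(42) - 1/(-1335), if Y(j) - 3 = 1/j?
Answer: 18843/6230 ≈ 3.0246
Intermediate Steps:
Y(j) = 3 + 1/j
Y(42) - 1/(-1335) = (3 + 1/42) - 1/(-1335) = (3 + 1/42) - 1*(-1/1335) = 127/42 + 1/1335 = 18843/6230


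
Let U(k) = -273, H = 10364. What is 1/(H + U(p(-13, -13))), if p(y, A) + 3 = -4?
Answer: 1/10091 ≈ 9.9098e-5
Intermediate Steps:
p(y, A) = -7 (p(y, A) = -3 - 4 = -7)
1/(H + U(p(-13, -13))) = 1/(10364 - 273) = 1/10091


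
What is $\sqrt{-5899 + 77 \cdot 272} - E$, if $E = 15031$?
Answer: $-15031 + \sqrt{15045} \approx -14908.0$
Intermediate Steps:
$\sqrt{-5899 + 77 \cdot 272} - E = \sqrt{-5899 + 77 \cdot 272} - 15031 = \sqrt{-5899 + 20944} - 15031 = \sqrt{15045} - 15031 = -15031 + \sqrt{15045}$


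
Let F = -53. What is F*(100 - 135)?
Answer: 1855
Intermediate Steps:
F*(100 - 135) = -53*(100 - 135) = -53*(-35) = 1855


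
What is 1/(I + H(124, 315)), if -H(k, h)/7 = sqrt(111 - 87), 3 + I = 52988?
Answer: 52985/2807409049 + 14*sqrt(6)/2807409049 ≈ 1.8885e-5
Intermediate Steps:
I = 52985 (I = -3 + 52988 = 52985)
H(k, h) = -14*sqrt(6) (H(k, h) = -7*sqrt(111 - 87) = -14*sqrt(6))
1/(I + H(124, 315)) = 1/(52985 - 14*sqrt(6))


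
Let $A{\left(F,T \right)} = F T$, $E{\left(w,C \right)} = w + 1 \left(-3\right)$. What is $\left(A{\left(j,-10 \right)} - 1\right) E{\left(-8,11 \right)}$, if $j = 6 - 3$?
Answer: $341$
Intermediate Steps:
$j = 3$
$E{\left(w,C \right)} = -3 + w$ ($E{\left(w,C \right)} = w - 3 = -3 + w$)
$\left(A{\left(j,-10 \right)} - 1\right) E{\left(-8,11 \right)} = \left(3 \left(-10\right) - 1\right) \left(-3 - 8\right) = \left(-30 - 1\right) \left(-11\right) = \left(-31\right) \left(-11\right) = 341$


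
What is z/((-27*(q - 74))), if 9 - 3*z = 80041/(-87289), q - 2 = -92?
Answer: 432821/579773538 ≈ 0.00074653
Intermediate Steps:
q = -90 (q = 2 - 92 = -90)
z = 865642/261867 (z = 3 - 80041/(3*(-87289)) = 3 - 80041*(-1)/(3*87289) = 3 - ⅓*(-80041/87289) = 3 + 80041/261867 = 865642/261867 ≈ 3.3057)
z/((-27*(q - 74))) = 865642/(261867*((-27*(-90 - 74)))) = 865642/(261867*((-27*(-164)))) = (865642/261867)/4428 = (865642/261867)*(1/4428) = 432821/579773538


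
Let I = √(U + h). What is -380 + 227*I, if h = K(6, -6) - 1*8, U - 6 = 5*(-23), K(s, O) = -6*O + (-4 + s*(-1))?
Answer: -380 + 227*I*√91 ≈ -380.0 + 2165.4*I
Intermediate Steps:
K(s, O) = -4 - s - 6*O (K(s, O) = -6*O + (-4 - s) = -4 - s - 6*O)
U = -109 (U = 6 + 5*(-23) = 6 - 115 = -109)
h = 18 (h = (-4 - 1*6 - 6*(-6)) - 1*8 = (-4 - 6 + 36) - 8 = 26 - 8 = 18)
I = I*√91 (I = √(-109 + 18) = √(-91) = I*√91 ≈ 9.5394*I)
-380 + 227*I = -380 + 227*(I*√91) = -380 + 227*I*√91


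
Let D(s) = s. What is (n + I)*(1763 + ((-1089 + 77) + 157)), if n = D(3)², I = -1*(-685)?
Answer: 630152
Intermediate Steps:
I = 685
n = 9 (n = 3² = 9)
(n + I)*(1763 + ((-1089 + 77) + 157)) = (9 + 685)*(1763 + ((-1089 + 77) + 157)) = 694*(1763 + (-1012 + 157)) = 694*(1763 - 855) = 694*908 = 630152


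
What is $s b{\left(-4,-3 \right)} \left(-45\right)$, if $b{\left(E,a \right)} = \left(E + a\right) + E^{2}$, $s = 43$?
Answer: $-17415$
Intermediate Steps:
$b{\left(E,a \right)} = E + a + E^{2}$
$s b{\left(-4,-3 \right)} \left(-45\right) = 43 \left(-4 - 3 + \left(-4\right)^{2}\right) \left(-45\right) = 43 \left(-4 - 3 + 16\right) \left(-45\right) = 43 \cdot 9 \left(-45\right) = 387 \left(-45\right) = -17415$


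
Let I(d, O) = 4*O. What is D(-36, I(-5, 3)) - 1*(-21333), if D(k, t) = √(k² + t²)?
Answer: 21333 + 12*√10 ≈ 21371.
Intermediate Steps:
D(-36, I(-5, 3)) - 1*(-21333) = √((-36)² + (4*3)²) - 1*(-21333) = √(1296 + 12²) + 21333 = √(1296 + 144) + 21333 = √1440 + 21333 = 12*√10 + 21333 = 21333 + 12*√10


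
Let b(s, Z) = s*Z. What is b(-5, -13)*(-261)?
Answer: -16965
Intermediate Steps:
b(s, Z) = Z*s
b(-5, -13)*(-261) = -13*(-5)*(-261) = 65*(-261) = -16965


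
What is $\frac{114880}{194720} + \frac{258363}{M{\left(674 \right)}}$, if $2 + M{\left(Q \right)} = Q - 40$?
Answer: $\frac{314881547}{769144} \approx 409.39$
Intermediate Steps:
$M{\left(Q \right)} = -42 + Q$ ($M{\left(Q \right)} = -2 + \left(Q - 40\right) = -2 + \left(-40 + Q\right) = -42 + Q$)
$\frac{114880}{194720} + \frac{258363}{M{\left(674 \right)}} = \frac{114880}{194720} + \frac{258363}{-42 + 674} = 114880 \cdot \frac{1}{194720} + \frac{258363}{632} = \frac{718}{1217} + 258363 \cdot \frac{1}{632} = \frac{718}{1217} + \frac{258363}{632} = \frac{314881547}{769144}$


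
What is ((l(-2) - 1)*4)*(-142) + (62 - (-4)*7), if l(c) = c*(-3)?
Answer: -2750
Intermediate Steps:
l(c) = -3*c
((l(-2) - 1)*4)*(-142) + (62 - (-4)*7) = ((-3*(-2) - 1)*4)*(-142) + (62 - (-4)*7) = ((6 - 1)*4)*(-142) + (62 - 1*(-28)) = (5*4)*(-142) + (62 + 28) = 20*(-142) + 90 = -2840 + 90 = -2750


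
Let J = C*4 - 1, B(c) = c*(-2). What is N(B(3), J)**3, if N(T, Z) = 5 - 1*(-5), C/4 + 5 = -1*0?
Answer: 1000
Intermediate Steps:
C = -20 (C = -20 + 4*(-1*0) = -20 + 4*0 = -20 + 0 = -20)
B(c) = -2*c
J = -81 (J = -20*4 - 1 = -80 - 1 = -81)
N(T, Z) = 10 (N(T, Z) = 5 + 5 = 10)
N(B(3), J)**3 = 10**3 = 1000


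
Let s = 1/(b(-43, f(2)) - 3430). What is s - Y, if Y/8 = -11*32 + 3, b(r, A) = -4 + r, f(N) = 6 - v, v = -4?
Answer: 9707783/3477 ≈ 2792.0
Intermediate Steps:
f(N) = 10 (f(N) = 6 - 1*(-4) = 6 + 4 = 10)
s = -1/3477 (s = 1/((-4 - 43) - 3430) = 1/(-47 - 3430) = 1/(-3477) = -1/3477 ≈ -0.00028760)
Y = -2792 (Y = 8*(-11*32 + 3) = 8*(-352 + 3) = 8*(-349) = -2792)
s - Y = -1/3477 - 1*(-2792) = -1/3477 + 2792 = 9707783/3477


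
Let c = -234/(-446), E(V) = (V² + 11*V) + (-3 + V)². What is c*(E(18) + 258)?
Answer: 117585/223 ≈ 527.29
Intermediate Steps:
E(V) = V² + (-3 + V)² + 11*V
c = 117/223 (c = -234*(-1/446) = 117/223 ≈ 0.52466)
c*(E(18) + 258) = 117*((9 + 2*18² + 5*18) + 258)/223 = 117*((9 + 2*324 + 90) + 258)/223 = 117*((9 + 648 + 90) + 258)/223 = 117*(747 + 258)/223 = (117/223)*1005 = 117585/223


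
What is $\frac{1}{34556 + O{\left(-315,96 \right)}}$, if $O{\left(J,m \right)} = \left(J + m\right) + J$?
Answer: $\frac{1}{34022} \approx 2.9393 \cdot 10^{-5}$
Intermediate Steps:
$O{\left(J,m \right)} = m + 2 J$
$\frac{1}{34556 + O{\left(-315,96 \right)}} = \frac{1}{34556 + \left(96 + 2 \left(-315\right)\right)} = \frac{1}{34556 + \left(96 - 630\right)} = \frac{1}{34556 - 534} = \frac{1}{34022}$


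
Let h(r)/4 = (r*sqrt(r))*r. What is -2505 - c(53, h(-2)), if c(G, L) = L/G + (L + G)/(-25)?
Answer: -62572/25 + 448*I*sqrt(2)/1325 ≈ -2502.9 + 0.47816*I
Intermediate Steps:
h(r) = 4*r**(5/2) (h(r) = 4*((r*sqrt(r))*r) = 4*(r**(3/2)*r) = 4*r**(5/2))
c(G, L) = -G/25 - L/25 + L/G (c(G, L) = L/G + (G + L)*(-1/25) = L/G + (-G/25 - L/25) = -G/25 - L/25 + L/G)
-2505 - c(53, h(-2)) = -2505 - (4*(-2)**(5/2) - 1/25*53*(53 + 4*(-2)**(5/2)))/53 = -2505 - (4*(4*I*sqrt(2)) - 1/25*53*(53 + 4*(4*I*sqrt(2))))/53 = -2505 - (16*I*sqrt(2) - 1/25*53*(53 + 16*I*sqrt(2)))/53 = -2505 - (16*I*sqrt(2) + (-2809/25 - 848*I*sqrt(2)/25))/53 = -2505 - (-2809/25 - 448*I*sqrt(2)/25)/53 = -2505 - (-53/25 - 448*I*sqrt(2)/1325) = -2505 + (53/25 + 448*I*sqrt(2)/1325) = -62572/25 + 448*I*sqrt(2)/1325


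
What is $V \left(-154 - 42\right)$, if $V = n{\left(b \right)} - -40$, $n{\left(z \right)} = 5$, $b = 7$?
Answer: $-8820$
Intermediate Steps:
$V = 45$ ($V = 5 - -40 = 5 + 40 = 45$)
$V \left(-154 - 42\right) = 45 \left(-154 - 42\right) = 45 \left(-196\right) = -8820$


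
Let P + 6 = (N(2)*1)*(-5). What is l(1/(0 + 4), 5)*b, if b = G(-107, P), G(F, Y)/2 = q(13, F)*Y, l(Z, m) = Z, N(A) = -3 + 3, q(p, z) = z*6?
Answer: 1926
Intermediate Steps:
q(p, z) = 6*z
N(A) = 0
P = -6 (P = -6 + (0*1)*(-5) = -6 + 0*(-5) = -6 + 0 = -6)
G(F, Y) = 12*F*Y (G(F, Y) = 2*((6*F)*Y) = 2*(6*F*Y) = 12*F*Y)
b = 7704 (b = 12*(-107)*(-6) = 7704)
l(1/(0 + 4), 5)*b = 7704/(0 + 4) = 7704/4 = (¼)*7704 = 1926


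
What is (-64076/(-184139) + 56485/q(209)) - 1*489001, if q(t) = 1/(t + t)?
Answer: 4257612120407/184139 ≈ 2.3122e+7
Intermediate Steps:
q(t) = 1/(2*t)
(-64076/(-184139) + 56485/q(209)) - 1*489001 = (-64076/(-184139) + 56485/(((½)/209))) - 1*489001 = (-64076*(-1/184139) + 56485/(((½)*(1/209)))) - 489001 = (64076/184139 + 56485/(1/418)) - 489001 = (64076/184139 + 56485*418) - 489001 = (64076/184139 + 23610730) - 489001 = 4347656275546/184139 - 489001 = 4257612120407/184139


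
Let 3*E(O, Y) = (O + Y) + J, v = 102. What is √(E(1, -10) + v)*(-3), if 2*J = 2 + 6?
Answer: -√903 ≈ -30.050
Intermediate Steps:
J = 4 (J = (2 + 6)/2 = (½)*8 = 4)
E(O, Y) = 4/3 + O/3 + Y/3 (E(O, Y) = ((O + Y) + 4)/3 = (4 + O + Y)/3 = 4/3 + O/3 + Y/3)
√(E(1, -10) + v)*(-3) = √((4/3 + (⅓)*1 + (⅓)*(-10)) + 102)*(-3) = √((4/3 + ⅓ - 10/3) + 102)*(-3) = √(-5/3 + 102)*(-3) = √(301/3)*(-3) = (√903/3)*(-3) = -√903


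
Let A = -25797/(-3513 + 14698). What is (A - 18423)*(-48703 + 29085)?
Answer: 4043015786136/11185 ≈ 3.6147e+8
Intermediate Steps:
A = -25797/11185 ≈ -2.3064
(A - 18423)*(-48703 + 29085) = (-25797/11185 - 18423)*(-48703 + 29085) = -206087052/11185*(-19618) = 4043015786136/11185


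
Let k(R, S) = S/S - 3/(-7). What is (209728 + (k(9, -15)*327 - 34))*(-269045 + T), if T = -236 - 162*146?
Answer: -430941938424/7 ≈ -6.1563e+10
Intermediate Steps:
k(R, S) = 10/7 (k(R, S) = 1 - 3*(-1/7) = 1 + 3/7 = 10/7)
T = -23888 (T = -236 - 23652 = -23888)
(209728 + (k(9, -15)*327 - 34))*(-269045 + T) = (209728 + ((10/7)*327 - 34))*(-269045 - 23888) = (209728 + (3270/7 - 34))*(-292933) = (209728 + 3032/7)*(-292933) = (1471128/7)*(-292933) = -430941938424/7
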